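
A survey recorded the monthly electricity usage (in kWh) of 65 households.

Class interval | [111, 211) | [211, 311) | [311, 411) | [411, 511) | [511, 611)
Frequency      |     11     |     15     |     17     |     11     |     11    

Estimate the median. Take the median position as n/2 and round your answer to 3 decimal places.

Cumulative frequencies: 11, 26, 43, 54, 65
n = 65; position = n/2 = 32.5.
This falls in the class [311, 411): L = 311, F = 26, f = 17, h = 100.
Median ≈ 311 + ((32.5 − 26) / 17) × 100 = 349.2353

349.235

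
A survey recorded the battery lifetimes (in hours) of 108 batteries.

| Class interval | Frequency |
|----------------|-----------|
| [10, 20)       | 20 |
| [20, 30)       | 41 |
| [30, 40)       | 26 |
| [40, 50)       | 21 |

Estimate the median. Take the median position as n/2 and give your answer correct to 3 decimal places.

28.293

Cumulative frequencies: 20, 61, 87, 108
n = 108; position = n/2 = 54.
This falls in the class [20, 30): L = 20, F = 20, f = 41, h = 10.
Median ≈ 20 + ((54 − 20) / 41) × 10 = 28.2927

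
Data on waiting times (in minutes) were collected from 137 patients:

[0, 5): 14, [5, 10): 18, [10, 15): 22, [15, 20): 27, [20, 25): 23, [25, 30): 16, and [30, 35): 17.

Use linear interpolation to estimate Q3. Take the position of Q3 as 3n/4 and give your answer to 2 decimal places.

24.73

Cumulative frequencies: 14, 32, 54, 81, 104, 120, 137
n = 137; position = 3n/4 = 102.75.
This falls in the class [20, 25): L = 20, F = 81, f = 23, h = 5.
Upper quartile ≈ 20 + ((102.75 − 81) / 23) × 5 = 24.7283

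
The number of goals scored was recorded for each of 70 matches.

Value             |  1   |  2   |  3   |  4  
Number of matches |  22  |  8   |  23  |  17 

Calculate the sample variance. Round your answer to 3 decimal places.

Values: 1, 2, 3, 4
n = 70, Σfx = 175, mean = 2.5000
Σfx² = 533
Σf(x − x̄)² = Σfx² − (Σfx)²/n = 533 − 175²/70 = 95.5000
Sample variance = 95.5000 / 69 = 1.3841

1.384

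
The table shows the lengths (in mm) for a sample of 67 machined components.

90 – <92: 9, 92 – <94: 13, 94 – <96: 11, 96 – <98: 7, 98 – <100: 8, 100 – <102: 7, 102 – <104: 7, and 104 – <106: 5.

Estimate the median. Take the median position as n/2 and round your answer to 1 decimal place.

Cumulative frequencies: 9, 22, 33, 40, 48, 55, 62, 67
n = 67; position = n/2 = 33.5.
This falls in the class 96 – <98: L = 96, F = 33, f = 7, h = 2.
Median ≈ 96 + ((33.5 − 33) / 7) × 2 = 96.1429

96.1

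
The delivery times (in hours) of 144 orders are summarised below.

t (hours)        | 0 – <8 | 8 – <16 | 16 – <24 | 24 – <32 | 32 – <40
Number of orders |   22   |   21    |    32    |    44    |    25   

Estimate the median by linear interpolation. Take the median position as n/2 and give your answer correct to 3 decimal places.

Cumulative frequencies: 22, 43, 75, 119, 144
n = 144; position = n/2 = 72.
This falls in the class 16 – <24: L = 16, F = 43, f = 32, h = 8.
Median ≈ 16 + ((72 − 43) / 32) × 8 = 23.2500

23.250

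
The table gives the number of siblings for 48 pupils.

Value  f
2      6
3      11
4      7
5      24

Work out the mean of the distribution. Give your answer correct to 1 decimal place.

4.0

Values: 2, 3, 4, 5
Σfx = 6×2 + 11×3 + 7×4 + 24×5 = 193
n = Σf = 48
Mean = 193 / 48 = 4.0208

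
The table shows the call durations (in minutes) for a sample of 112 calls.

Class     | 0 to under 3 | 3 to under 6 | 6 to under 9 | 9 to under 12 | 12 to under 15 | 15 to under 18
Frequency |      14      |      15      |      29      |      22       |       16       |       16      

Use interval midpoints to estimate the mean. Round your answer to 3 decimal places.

Midpoints: 1.5, 4.5, 7.5, 10.5, 13.5, 16.5
Σfm = 14×1.5 + 15×4.5 + 29×7.5 + 22×10.5 + 16×13.5 + 16×16.5 = 1017
n = Σf = 112
Mean = 1017 / 112 = 9.0804

9.080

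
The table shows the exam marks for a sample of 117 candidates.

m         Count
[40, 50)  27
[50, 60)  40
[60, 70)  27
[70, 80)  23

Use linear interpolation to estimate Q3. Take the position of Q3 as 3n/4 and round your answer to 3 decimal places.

67.685

Cumulative frequencies: 27, 67, 94, 117
n = 117; position = 3n/4 = 87.75.
This falls in the class [60, 70): L = 60, F = 67, f = 27, h = 10.
Upper quartile ≈ 60 + ((87.75 − 67) / 27) × 10 = 67.6852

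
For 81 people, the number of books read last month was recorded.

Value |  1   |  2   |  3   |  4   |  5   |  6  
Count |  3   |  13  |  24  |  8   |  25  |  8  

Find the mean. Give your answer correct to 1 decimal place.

Values: 1, 2, 3, 4, 5, 6
Σfx = 3×1 + 13×2 + 24×3 + 8×4 + 25×5 + 8×6 = 306
n = Σf = 81
Mean = 306 / 81 = 3.7778

3.8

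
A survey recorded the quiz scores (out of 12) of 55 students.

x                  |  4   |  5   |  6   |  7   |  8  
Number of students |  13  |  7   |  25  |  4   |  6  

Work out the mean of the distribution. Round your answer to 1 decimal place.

Values: 4, 5, 6, 7, 8
Σfx = 13×4 + 7×5 + 25×6 + 4×7 + 6×8 = 313
n = Σf = 55
Mean = 313 / 55 = 5.6909

5.7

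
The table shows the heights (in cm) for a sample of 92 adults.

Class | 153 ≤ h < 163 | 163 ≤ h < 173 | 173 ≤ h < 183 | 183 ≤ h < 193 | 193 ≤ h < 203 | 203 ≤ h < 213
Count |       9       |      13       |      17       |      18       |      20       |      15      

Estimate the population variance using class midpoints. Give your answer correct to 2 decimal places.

Midpoints: 158, 168, 178, 188, 198, 208
n = 92, Σfm = 17096, mean = 185.8261
Σfm² = 3199448
Σf(m − x̄)² = Σfm² − (Σfm)²/n = 3199448 − 17096²/92 = 22565.2174
Population variance = 22565.2174 / 92 = 245.2741

245.27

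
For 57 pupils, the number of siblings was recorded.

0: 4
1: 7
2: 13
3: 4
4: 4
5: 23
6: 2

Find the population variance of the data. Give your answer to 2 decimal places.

Values: 0, 1, 2, 3, 4, 5, 6
n = 57, Σfx = 188, mean = 3.2982
Σfx² = 806
Σf(x − x̄)² = Σfx² − (Σfx)²/n = 806 − 188²/57 = 185.9298
Population variance = 185.9298 / 57 = 3.2619

3.26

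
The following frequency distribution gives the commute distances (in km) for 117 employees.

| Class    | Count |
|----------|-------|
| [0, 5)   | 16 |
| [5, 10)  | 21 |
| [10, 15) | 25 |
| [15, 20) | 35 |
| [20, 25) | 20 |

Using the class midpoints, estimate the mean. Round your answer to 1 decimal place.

13.4

Midpoints: 2.5, 7.5, 12.5, 17.5, 22.5
Σfm = 16×2.5 + 21×7.5 + 25×12.5 + 35×17.5 + 20×22.5 = 1572.5
n = Σf = 117
Mean = 1572.5 / 117 = 13.4402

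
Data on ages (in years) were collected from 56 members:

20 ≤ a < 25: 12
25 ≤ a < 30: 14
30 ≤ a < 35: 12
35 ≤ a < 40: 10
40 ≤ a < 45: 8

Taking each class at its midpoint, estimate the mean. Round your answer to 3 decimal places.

Midpoints: 22.5, 27.5, 32.5, 37.5, 42.5
Σfm = 12×22.5 + 14×27.5 + 12×32.5 + 10×37.5 + 8×42.5 = 1760
n = Σf = 56
Mean = 1760 / 56 = 31.4286

31.429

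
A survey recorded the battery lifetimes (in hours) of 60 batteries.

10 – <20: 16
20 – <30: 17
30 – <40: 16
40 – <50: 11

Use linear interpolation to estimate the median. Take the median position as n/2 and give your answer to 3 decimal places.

Cumulative frequencies: 16, 33, 49, 60
n = 60; position = n/2 = 30.
This falls in the class 20 – <30: L = 20, F = 16, f = 17, h = 10.
Median ≈ 20 + ((30 − 16) / 17) × 10 = 28.2353

28.235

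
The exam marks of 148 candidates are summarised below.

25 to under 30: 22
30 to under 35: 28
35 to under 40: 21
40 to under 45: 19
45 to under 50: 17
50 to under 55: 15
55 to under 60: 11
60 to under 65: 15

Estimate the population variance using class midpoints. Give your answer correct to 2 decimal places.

Midpoints: 27.5, 32.5, 37.5, 42.5, 47.5, 52.5, 57.5, 62.5
n = 148, Σfm = 6275, mean = 42.3986
Σfm² = 284725
Σf(m − x̄)² = Σfm² − (Σfm)²/n = 284725 − 6275²/148 = 18673.4797
Population variance = 18673.4797 / 148 = 126.1722

126.17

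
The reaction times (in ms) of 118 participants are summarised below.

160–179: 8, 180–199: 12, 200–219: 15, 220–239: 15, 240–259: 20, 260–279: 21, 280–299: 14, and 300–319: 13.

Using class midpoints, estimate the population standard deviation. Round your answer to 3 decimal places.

41.157

Midpoints: 169.5, 189.5, 209.5, 229.5, 249.5, 269.5, 289.5, 309.5
n = 118, Σfm = 28941, mean = 245.2627
Σfm² = 7298029.5
Σf(m − x̄)² = Σfm² − (Σfm)²/n = 7298029.5 − 28941²/118 = 199881.3559
Population variance = 199881.3559 / 118 = 1693.9098
Standard deviation = √1693.9098 = 41.1571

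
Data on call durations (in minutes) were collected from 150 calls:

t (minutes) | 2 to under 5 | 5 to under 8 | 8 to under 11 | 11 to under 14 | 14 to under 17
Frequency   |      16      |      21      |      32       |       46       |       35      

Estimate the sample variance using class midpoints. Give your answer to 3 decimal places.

Midpoints: 3.5, 6.5, 9.5, 12.5, 15.5
n = 150, Σfm = 1614, mean = 10.7600
Σfm² = 19567.5
Σf(m − x̄)² = Σfm² − (Σfm)²/n = 19567.5 − 1614²/150 = 2200.8600
Sample variance = 2200.8600 / 149 = 14.7709

14.771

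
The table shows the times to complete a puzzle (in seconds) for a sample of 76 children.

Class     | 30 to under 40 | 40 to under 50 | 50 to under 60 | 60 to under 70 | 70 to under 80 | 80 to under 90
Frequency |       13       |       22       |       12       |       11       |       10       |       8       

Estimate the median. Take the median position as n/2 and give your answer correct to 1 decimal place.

52.5

Cumulative frequencies: 13, 35, 47, 58, 68, 76
n = 76; position = n/2 = 38.
This falls in the class 50 to under 60: L = 50, F = 35, f = 12, h = 10.
Median ≈ 50 + ((38 − 35) / 12) × 10 = 52.5000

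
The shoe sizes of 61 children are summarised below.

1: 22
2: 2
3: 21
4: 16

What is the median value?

Cumulative frequencies: 22, 24, 45, 61
n = 61, so the median is the value in position (n+1)/2 = 31.
Position 31 falls at value 3.

3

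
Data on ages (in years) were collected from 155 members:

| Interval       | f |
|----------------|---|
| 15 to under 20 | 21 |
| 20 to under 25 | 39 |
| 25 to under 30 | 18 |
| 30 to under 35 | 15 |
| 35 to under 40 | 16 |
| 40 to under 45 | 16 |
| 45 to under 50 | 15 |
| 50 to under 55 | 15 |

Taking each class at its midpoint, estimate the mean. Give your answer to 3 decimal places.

32.306

Midpoints: 17.5, 22.5, 27.5, 32.5, 37.5, 42.5, 47.5, 52.5
Σfm = 21×17.5 + 39×22.5 + 18×27.5 + 15×32.5 + 16×37.5 + 16×42.5 + 15×47.5 + 15×52.5 = 5007.5
n = Σf = 155
Mean = 5007.5 / 155 = 32.3065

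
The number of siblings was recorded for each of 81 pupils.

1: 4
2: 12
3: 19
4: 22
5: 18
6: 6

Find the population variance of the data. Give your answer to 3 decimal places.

1.695

Values: 1, 2, 3, 4, 5, 6
n = 81, Σfx = 299, mean = 3.6914
Σfx² = 1241
Σf(x − x̄)² = Σfx² − (Σfx)²/n = 1241 − 299²/81 = 137.2840
Population variance = 137.2840 / 81 = 1.6949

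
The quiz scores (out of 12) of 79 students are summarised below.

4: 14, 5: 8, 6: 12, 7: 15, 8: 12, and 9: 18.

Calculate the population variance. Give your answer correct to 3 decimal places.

3.138

Values: 4, 5, 6, 7, 8, 9
n = 79, Σfx = 531, mean = 6.7215
Σfx² = 3817
Σf(x − x̄)² = Σfx² − (Σfx)²/n = 3817 − 531²/79 = 247.8734
Population variance = 247.8734 / 79 = 3.1376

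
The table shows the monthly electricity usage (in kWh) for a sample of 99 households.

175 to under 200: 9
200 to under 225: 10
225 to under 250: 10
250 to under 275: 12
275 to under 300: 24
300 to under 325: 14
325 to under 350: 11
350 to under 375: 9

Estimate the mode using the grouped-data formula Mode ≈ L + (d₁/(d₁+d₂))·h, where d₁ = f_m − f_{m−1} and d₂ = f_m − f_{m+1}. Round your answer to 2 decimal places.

288.64

Modal class: 275 to under 300 (highest frequency 24).
d₁ = 24 − 12 = 12, d₂ = 24 − 14 = 10
Mode ≈ 275 + (12/(12+10)) × 25 = 275 + 13.6364 = 288.6364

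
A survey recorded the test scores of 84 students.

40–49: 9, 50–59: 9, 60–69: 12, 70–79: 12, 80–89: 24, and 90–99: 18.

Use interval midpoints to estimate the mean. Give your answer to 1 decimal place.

Midpoints: 44.5, 54.5, 64.5, 74.5, 84.5, 94.5
Σfm = 9×44.5 + 9×54.5 + 12×64.5 + 12×74.5 + 24×84.5 + 18×94.5 = 6288
n = Σf = 84
Mean = 6288 / 84 = 74.8571

74.9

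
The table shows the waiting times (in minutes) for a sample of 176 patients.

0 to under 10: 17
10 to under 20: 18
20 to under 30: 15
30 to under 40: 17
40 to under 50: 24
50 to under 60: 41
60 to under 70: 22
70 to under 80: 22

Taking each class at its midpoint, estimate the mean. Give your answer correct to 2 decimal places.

43.98

Midpoints: 5, 15, 25, 35, 45, 55, 65, 75
Σfm = 17×5 + 18×15 + 15×25 + 17×35 + 24×45 + 41×55 + 22×65 + 22×75 = 7740
n = Σf = 176
Mean = 7740 / 176 = 43.9773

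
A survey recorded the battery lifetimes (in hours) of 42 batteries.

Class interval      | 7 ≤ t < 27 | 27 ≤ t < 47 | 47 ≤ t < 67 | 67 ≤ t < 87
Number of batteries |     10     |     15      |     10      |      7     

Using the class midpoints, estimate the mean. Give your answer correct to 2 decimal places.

Midpoints: 17, 37, 57, 77
Σfm = 10×17 + 15×37 + 10×57 + 7×77 = 1834
n = Σf = 42
Mean = 1834 / 42 = 43.6667

43.67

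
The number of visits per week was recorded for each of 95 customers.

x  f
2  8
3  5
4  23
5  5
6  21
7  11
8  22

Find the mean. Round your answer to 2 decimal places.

Values: 2, 3, 4, 5, 6, 7, 8
Σfx = 8×2 + 5×3 + 23×4 + 5×5 + 21×6 + 11×7 + 22×8 = 527
n = Σf = 95
Mean = 527 / 95 = 5.5474

5.55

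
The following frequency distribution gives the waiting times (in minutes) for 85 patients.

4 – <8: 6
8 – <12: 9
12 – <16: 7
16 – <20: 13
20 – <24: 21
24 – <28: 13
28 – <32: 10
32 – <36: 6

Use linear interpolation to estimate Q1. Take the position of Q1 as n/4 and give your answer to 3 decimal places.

15.571

Cumulative frequencies: 6, 15, 22, 35, 56, 69, 79, 85
n = 85; position = n/4 = 21.25.
This falls in the class 12 – <16: L = 12, F = 15, f = 7, h = 4.
Lower quartile ≈ 12 + ((21.25 − 15) / 7) × 4 = 15.5714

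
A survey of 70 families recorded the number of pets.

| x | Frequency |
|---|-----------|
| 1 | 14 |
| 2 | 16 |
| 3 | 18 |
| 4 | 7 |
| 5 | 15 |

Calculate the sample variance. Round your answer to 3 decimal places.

2.004

Values: 1, 2, 3, 4, 5
n = 70, Σfx = 203, mean = 2.9000
Σfx² = 727
Σf(x − x̄)² = Σfx² − (Σfx)²/n = 727 − 203²/70 = 138.3000
Sample variance = 138.3000 / 69 = 2.0043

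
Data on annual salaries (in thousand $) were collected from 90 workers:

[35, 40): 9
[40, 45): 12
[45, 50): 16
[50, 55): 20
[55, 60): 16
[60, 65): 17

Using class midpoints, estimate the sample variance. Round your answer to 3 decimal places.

Midpoints: 37.5, 42.5, 47.5, 52.5, 57.5, 62.5
n = 90, Σfm = 4640, mean = 51.5556
Σfm² = 244862.5
Σf(m − x̄)² = Σfm² − (Σfm)²/n = 244862.5 − 4640²/90 = 5644.7222
Sample variance = 5644.7222 / 89 = 63.4238

63.424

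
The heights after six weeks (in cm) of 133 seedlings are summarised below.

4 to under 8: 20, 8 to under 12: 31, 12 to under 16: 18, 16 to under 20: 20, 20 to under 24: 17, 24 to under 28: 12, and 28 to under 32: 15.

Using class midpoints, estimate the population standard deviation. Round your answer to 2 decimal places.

Midpoints: 6, 10, 14, 18, 22, 26, 30
n = 133, Σfm = 2178, mean = 16.3759
Σfm² = 43668
Σf(m − x̄)² = Σfm² − (Σfm)²/n = 43668 − 2178²/133 = 8001.2030
Population variance = 8001.2030 / 133 = 60.1594
Standard deviation = √60.1594 = 7.7563

7.76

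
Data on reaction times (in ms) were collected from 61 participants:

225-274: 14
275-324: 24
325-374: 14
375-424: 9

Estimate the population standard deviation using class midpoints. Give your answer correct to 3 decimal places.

49.044

Midpoints: 249.5, 299.5, 349.5, 399.5
n = 61, Σfm = 19169.5, mean = 314.2541
Σfm² = 6170815.25
Σf(m − x̄)² = Σfm² − (Σfm)²/n = 6170815.25 − 19169.5²/61 = 146721.3115
Population variance = 146721.3115 / 61 = 2405.2674
Standard deviation = √2405.2674 = 49.0435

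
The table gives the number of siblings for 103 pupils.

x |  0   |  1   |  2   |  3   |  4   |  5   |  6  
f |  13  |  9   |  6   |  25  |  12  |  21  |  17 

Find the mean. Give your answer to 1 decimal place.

Values: 0, 1, 2, 3, 4, 5, 6
Σfx = 13×0 + 9×1 + 6×2 + 25×3 + 12×4 + 21×5 + 17×6 = 351
n = Σf = 103
Mean = 351 / 103 = 3.4078

3.4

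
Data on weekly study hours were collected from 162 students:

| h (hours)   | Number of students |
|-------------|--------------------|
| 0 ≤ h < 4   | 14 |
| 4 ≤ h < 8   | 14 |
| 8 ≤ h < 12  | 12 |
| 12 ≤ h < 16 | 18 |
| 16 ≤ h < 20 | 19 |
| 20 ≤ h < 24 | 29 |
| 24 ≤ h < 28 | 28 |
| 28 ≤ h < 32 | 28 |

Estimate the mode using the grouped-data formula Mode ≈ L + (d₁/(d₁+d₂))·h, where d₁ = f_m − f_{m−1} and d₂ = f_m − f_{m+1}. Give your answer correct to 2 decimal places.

Modal class: 20 ≤ h < 24 (highest frequency 29).
d₁ = 29 − 19 = 10, d₂ = 29 − 28 = 1
Mode ≈ 20 + (10/(10+1)) × 4 = 20 + 3.6364 = 23.6364

23.64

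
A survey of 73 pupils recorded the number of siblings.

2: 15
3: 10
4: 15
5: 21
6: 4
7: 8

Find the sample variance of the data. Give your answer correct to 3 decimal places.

2.454

Values: 2, 3, 4, 5, 6, 7
n = 73, Σfx = 305, mean = 4.1781
Σfx² = 1451
Σf(x − x̄)² = Σfx² − (Σfx)²/n = 1451 − 305²/73 = 176.6849
Sample variance = 176.6849 / 72 = 2.4540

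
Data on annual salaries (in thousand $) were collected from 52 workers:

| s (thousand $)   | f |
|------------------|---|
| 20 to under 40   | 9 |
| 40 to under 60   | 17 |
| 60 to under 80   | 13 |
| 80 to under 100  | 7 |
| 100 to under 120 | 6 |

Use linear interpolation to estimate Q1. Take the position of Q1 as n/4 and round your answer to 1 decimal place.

Cumulative frequencies: 9, 26, 39, 46, 52
n = 52; position = n/4 = 13.
This falls in the class 40 to under 60: L = 40, F = 9, f = 17, h = 20.
Lower quartile ≈ 40 + ((13 − 9) / 17) × 20 = 44.7059

44.7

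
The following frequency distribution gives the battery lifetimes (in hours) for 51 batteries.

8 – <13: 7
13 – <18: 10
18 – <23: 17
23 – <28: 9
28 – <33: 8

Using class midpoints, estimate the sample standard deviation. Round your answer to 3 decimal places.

6.284

Midpoints: 10.5, 15.5, 20.5, 25.5, 30.5
n = 51, Σfm = 1050.5, mean = 20.5980
Σfm² = 23612.75
Σf(m − x̄)² = Σfm² − (Σfm)²/n = 23612.75 − 1050.5²/51 = 1974.5098
Sample variance = 1974.5098 / 50 = 39.4902
Standard deviation = √39.4902 = 6.2841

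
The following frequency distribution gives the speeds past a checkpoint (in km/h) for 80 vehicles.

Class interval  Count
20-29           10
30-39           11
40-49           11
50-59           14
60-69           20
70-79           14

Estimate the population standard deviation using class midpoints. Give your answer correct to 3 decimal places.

Midpoints: 24.5, 34.5, 44.5, 54.5, 64.5, 74.5
n = 80, Σfm = 4210, mean = 52.6250
Σfm² = 243370
Σf(m − x̄)² = Σfm² − (Σfm)²/n = 243370 − 4210²/80 = 21818.7500
Population variance = 21818.7500 / 80 = 272.7344
Standard deviation = √272.7344 = 16.5147

16.515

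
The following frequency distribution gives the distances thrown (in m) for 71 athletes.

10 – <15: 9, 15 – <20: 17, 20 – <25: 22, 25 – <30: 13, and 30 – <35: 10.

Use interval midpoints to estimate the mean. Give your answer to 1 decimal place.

22.4

Midpoints: 12.5, 17.5, 22.5, 27.5, 32.5
Σfm = 9×12.5 + 17×17.5 + 22×22.5 + 13×27.5 + 10×32.5 = 1587.5
n = Σf = 71
Mean = 1587.5 / 71 = 22.3592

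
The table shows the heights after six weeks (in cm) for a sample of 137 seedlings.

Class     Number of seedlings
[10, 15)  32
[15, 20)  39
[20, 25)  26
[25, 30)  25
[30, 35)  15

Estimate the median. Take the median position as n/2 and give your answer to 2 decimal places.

19.68

Cumulative frequencies: 32, 71, 97, 122, 137
n = 137; position = n/2 = 68.5.
This falls in the class [15, 20): L = 15, F = 32, f = 39, h = 5.
Median ≈ 15 + ((68.5 − 32) / 39) × 5 = 19.6795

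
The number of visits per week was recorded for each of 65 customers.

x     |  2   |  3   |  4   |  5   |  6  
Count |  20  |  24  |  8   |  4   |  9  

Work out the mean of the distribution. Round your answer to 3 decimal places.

3.354

Values: 2, 3, 4, 5, 6
Σfx = 20×2 + 24×3 + 8×4 + 4×5 + 9×6 = 218
n = Σf = 65
Mean = 218 / 65 = 3.3538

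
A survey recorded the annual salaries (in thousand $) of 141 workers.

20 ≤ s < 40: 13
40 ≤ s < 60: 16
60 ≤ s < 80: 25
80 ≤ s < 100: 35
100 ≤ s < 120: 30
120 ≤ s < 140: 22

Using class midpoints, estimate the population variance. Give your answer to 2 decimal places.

Midpoints: 30, 50, 70, 90, 110, 130
n = 141, Σfm = 12250, mean = 86.8794
Σfm² = 1192500
Σf(m − x̄)² = Σfm² − (Σfm)²/n = 1192500 − 12250²/141 = 128226.9504
Population variance = 128226.9504 / 141 = 909.4110

909.41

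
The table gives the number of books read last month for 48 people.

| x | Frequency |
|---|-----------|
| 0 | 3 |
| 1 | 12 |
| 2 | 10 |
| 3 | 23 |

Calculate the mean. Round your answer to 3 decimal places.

Values: 0, 1, 2, 3
Σfx = 3×0 + 12×1 + 10×2 + 23×3 = 101
n = Σf = 48
Mean = 101 / 48 = 2.1042

2.104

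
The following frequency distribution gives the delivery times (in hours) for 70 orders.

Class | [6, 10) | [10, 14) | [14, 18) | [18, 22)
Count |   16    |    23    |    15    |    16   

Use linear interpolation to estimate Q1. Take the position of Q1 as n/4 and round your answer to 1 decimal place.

10.3

Cumulative frequencies: 16, 39, 54, 70
n = 70; position = n/4 = 17.5.
This falls in the class [10, 14): L = 10, F = 16, f = 23, h = 4.
Lower quartile ≈ 10 + ((17.5 − 16) / 23) × 4 = 10.2609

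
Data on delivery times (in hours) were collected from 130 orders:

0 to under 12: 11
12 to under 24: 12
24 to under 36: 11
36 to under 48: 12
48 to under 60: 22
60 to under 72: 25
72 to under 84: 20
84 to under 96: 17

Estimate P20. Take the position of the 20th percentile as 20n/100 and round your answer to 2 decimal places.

27.27

Cumulative frequencies: 11, 23, 34, 46, 68, 93, 113, 130
n = 130; position = 20n/100 = 26.
This falls in the class 24 to under 36: L = 24, F = 23, f = 11, h = 12.
20th percentile ≈ 24 + ((26 − 23) / 11) × 12 = 27.2727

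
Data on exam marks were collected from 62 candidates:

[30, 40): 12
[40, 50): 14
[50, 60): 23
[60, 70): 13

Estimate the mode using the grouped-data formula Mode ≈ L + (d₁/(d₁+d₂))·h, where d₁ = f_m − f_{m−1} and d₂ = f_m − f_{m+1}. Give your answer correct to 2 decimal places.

54.74

Modal class: [50, 60) (highest frequency 23).
d₁ = 23 − 14 = 9, d₂ = 23 − 13 = 10
Mode ≈ 50 + (9/(9+10)) × 10 = 50 + 4.7368 = 54.7368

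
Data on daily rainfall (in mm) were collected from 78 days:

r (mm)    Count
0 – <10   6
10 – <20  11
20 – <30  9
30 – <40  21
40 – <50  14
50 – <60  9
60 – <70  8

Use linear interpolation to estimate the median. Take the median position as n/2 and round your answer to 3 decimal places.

36.190

Cumulative frequencies: 6, 17, 26, 47, 61, 70, 78
n = 78; position = n/2 = 39.
This falls in the class 30 – <40: L = 30, F = 26, f = 21, h = 10.
Median ≈ 30 + ((39 − 26) / 21) × 10 = 36.1905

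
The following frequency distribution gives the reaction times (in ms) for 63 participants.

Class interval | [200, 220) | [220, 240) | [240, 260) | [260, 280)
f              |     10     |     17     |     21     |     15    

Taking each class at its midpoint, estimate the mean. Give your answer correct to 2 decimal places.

243.02

Midpoints: 210, 230, 250, 270
Σfm = 10×210 + 17×230 + 21×250 + 15×270 = 15310
n = Σf = 63
Mean = 15310 / 63 = 243.0159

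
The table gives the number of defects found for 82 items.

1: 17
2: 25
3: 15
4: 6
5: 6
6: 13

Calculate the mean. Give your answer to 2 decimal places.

2.98

Values: 1, 2, 3, 4, 5, 6
Σfx = 17×1 + 25×2 + 15×3 + 6×4 + 6×5 + 13×6 = 244
n = Σf = 82
Mean = 244 / 82 = 2.9756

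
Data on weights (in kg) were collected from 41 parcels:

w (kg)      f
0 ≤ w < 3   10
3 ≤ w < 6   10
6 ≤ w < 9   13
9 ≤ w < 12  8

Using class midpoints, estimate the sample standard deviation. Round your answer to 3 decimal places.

Midpoints: 1.5, 4.5, 7.5, 10.5
n = 41, Σfm = 241.5, mean = 5.8902
Σfm² = 1838.25
Σf(m − x̄)² = Σfm² − (Σfm)²/n = 1838.25 − 241.5²/41 = 415.7561
Sample variance = 415.7561 / 40 = 10.3939
Standard deviation = √10.3939 = 3.2240

3.224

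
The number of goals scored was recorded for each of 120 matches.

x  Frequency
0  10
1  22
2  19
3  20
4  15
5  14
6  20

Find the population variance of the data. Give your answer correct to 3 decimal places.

3.726

Values: 0, 1, 2, 3, 4, 5, 6
n = 120, Σfx = 370, mean = 3.0833
Σfx² = 1588
Σf(x − x̄)² = Σfx² − (Σfx)²/n = 1588 − 370²/120 = 447.1667
Population variance = 447.1667 / 120 = 3.7264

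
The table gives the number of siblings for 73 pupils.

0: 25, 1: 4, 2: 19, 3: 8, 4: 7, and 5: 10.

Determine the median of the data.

Cumulative frequencies: 25, 29, 48, 56, 63, 73
n = 73, so the median is the value in position (n+1)/2 = 37.
Position 37 falls at value 2.

2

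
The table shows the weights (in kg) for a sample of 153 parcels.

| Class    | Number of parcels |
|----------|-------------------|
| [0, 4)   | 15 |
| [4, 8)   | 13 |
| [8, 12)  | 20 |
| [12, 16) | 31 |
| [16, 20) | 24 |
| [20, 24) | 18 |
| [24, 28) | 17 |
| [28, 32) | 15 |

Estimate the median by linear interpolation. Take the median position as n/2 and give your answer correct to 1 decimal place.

15.7

Cumulative frequencies: 15, 28, 48, 79, 103, 121, 138, 153
n = 153; position = n/2 = 76.5.
This falls in the class [12, 16): L = 12, F = 48, f = 31, h = 4.
Median ≈ 12 + ((76.5 − 48) / 31) × 4 = 15.6774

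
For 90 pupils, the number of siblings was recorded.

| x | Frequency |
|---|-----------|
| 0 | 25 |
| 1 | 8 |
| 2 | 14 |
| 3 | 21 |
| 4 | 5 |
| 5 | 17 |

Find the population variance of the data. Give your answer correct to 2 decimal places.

3.28

Values: 0, 1, 2, 3, 4, 5
n = 90, Σfx = 204, mean = 2.2667
Σfx² = 758
Σf(x − x̄)² = Σfx² − (Σfx)²/n = 758 − 204²/90 = 295.6000
Population variance = 295.6000 / 90 = 3.2844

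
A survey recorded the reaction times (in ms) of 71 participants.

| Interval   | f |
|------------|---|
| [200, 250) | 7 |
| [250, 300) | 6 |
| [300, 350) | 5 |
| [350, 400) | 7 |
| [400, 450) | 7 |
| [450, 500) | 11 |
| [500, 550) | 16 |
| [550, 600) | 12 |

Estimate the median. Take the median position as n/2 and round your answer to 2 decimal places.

465.91

Cumulative frequencies: 7, 13, 18, 25, 32, 43, 59, 71
n = 71; position = n/2 = 35.5.
This falls in the class [450, 500): L = 450, F = 32, f = 11, h = 50.
Median ≈ 450 + ((35.5 − 32) / 11) × 50 = 465.9091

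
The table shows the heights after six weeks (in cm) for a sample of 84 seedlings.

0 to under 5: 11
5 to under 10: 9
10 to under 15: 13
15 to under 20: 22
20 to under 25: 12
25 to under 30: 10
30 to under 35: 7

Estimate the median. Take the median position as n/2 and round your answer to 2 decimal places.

Cumulative frequencies: 11, 20, 33, 55, 67, 77, 84
n = 84; position = n/2 = 42.
This falls in the class 15 to under 20: L = 15, F = 33, f = 22, h = 5.
Median ≈ 15 + ((42 − 33) / 22) × 5 = 17.0455

17.05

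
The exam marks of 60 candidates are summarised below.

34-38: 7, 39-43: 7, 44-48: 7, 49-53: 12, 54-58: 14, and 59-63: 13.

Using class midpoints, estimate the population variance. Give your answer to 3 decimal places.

Midpoints: 36, 41, 46, 51, 56, 61
n = 60, Σfm = 3050, mean = 50.8333
Σfm² = 159140
Σf(m − x̄)² = Σfm² − (Σfm)²/n = 159140 − 3050²/60 = 4098.3333
Population variance = 4098.3333 / 60 = 68.3056

68.306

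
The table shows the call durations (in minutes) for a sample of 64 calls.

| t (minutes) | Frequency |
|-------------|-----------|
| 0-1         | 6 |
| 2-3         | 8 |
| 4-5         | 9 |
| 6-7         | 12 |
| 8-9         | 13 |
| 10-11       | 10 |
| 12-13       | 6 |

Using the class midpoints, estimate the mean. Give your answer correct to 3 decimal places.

6.750

Midpoints: 0.5, 2.5, 4.5, 6.5, 8.5, 10.5, 12.5
Σfm = 6×0.5 + 8×2.5 + 9×4.5 + 12×6.5 + 13×8.5 + 10×10.5 + 6×12.5 = 432
n = Σf = 64
Mean = 432 / 64 = 6.7500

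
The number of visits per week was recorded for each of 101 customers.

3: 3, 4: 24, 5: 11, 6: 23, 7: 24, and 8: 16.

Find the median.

Cumulative frequencies: 3, 27, 38, 61, 85, 101
n = 101, so the median is the value in position (n+1)/2 = 51.
Position 51 falls at value 6.

6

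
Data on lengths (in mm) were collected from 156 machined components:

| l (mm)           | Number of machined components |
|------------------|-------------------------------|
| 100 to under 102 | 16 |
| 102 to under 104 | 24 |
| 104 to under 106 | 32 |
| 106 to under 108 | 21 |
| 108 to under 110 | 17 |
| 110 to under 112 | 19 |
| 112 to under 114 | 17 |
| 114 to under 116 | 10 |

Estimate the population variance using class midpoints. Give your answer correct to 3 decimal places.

Midpoints: 101, 103, 105, 107, 109, 111, 113, 115
n = 156, Σfm = 16728, mean = 107.2308
Σfm² = 1796460
Σf(m − x̄)² = Σfm² − (Σfm)²/n = 1796460 − 16728²/156 = 2703.6923
Population variance = 2703.6923 / 156 = 17.3314

17.331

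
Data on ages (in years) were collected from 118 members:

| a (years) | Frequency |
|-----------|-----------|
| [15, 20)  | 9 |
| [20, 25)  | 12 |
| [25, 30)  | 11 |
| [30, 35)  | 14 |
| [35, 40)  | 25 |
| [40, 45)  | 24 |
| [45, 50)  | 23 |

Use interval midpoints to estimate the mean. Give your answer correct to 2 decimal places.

Midpoints: 17.5, 22.5, 27.5, 32.5, 37.5, 42.5, 47.5
Σfm = 9×17.5 + 12×22.5 + 11×27.5 + 14×32.5 + 25×37.5 + 24×42.5 + 23×47.5 = 4235
n = Σf = 118
Mean = 4235 / 118 = 35.8898

35.89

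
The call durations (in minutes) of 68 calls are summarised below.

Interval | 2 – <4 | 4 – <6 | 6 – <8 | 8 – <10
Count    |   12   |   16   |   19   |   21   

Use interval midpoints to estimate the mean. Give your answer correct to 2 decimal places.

Midpoints: 3, 5, 7, 9
Σfm = 12×3 + 16×5 + 19×7 + 21×9 = 438
n = Σf = 68
Mean = 438 / 68 = 6.4412

6.44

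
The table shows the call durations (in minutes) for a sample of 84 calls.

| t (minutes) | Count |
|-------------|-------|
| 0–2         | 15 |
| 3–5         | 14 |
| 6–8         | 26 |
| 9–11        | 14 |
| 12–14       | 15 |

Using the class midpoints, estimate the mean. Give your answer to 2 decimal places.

7.00

Midpoints: 1, 4, 7, 10, 13
Σfm = 15×1 + 14×4 + 26×7 + 14×10 + 15×13 = 588
n = Σf = 84
Mean = 588 / 84 = 7.0000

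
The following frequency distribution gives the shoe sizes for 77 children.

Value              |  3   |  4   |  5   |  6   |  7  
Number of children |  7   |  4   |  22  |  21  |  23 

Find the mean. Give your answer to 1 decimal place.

5.6

Values: 3, 4, 5, 6, 7
Σfx = 7×3 + 4×4 + 22×5 + 21×6 + 23×7 = 434
n = Σf = 77
Mean = 434 / 77 = 5.6364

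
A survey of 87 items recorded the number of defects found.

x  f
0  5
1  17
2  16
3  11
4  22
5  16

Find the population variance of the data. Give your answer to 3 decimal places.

Values: 0, 1, 2, 3, 4, 5
n = 87, Σfx = 250, mean = 2.8736
Σfx² = 932
Σf(x − x̄)² = Σfx² − (Σfx)²/n = 932 − 250²/87 = 213.6092
Population variance = 213.6092 / 87 = 2.4553

2.455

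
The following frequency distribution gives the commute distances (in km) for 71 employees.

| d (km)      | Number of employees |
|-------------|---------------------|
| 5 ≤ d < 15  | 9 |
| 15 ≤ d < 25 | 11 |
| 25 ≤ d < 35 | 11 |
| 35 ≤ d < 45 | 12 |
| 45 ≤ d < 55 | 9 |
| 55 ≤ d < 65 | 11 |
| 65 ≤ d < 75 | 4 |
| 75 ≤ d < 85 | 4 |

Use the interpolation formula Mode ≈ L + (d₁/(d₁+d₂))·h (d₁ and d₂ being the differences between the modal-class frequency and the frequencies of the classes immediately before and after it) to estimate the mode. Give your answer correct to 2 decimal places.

Modal class: 35 ≤ d < 45 (highest frequency 12).
d₁ = 12 − 11 = 1, d₂ = 12 − 9 = 3
Mode ≈ 35 + (1/(1+3)) × 10 = 35 + 2.5000 = 37.5000

37.50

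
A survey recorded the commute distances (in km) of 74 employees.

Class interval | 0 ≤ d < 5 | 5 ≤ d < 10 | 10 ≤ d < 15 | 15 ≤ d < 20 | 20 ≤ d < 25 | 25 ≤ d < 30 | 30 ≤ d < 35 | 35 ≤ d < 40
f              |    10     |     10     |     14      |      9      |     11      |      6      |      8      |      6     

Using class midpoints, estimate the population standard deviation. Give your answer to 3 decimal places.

Midpoints: 2.5, 7.5, 12.5, 17.5, 22.5, 27.5, 32.5, 37.5
n = 74, Σfm = 1330, mean = 17.9730
Σfm² = 32562.5
Σf(m − x̄)² = Σfm² − (Σfm)²/n = 32562.5 − 1330²/74 = 8658.4459
Population variance = 8658.4459 / 74 = 117.0060
Standard deviation = √117.0060 = 10.8169

10.817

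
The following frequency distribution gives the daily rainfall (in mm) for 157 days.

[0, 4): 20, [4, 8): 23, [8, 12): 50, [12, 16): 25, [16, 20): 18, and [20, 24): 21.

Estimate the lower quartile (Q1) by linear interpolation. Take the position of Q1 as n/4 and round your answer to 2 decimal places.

7.35

Cumulative frequencies: 20, 43, 93, 118, 136, 157
n = 157; position = n/4 = 39.25.
This falls in the class [4, 8): L = 4, F = 20, f = 23, h = 4.
Lower quartile ≈ 4 + ((39.25 − 20) / 23) × 4 = 7.3478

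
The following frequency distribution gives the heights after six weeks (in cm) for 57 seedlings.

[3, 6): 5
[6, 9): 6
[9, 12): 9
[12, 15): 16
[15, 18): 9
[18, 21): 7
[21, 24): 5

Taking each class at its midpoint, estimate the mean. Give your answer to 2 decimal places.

13.61

Midpoints: 4.5, 7.5, 10.5, 13.5, 16.5, 19.5, 22.5
Σfm = 5×4.5 + 6×7.5 + 9×10.5 + 16×13.5 + 9×16.5 + 7×19.5 + 5×22.5 = 775.5
n = Σf = 57
Mean = 775.5 / 57 = 13.6053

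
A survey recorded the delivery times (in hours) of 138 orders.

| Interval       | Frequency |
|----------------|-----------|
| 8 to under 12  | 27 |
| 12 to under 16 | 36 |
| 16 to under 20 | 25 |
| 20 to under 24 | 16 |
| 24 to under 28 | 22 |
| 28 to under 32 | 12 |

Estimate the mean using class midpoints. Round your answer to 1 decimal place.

18.2

Midpoints: 10, 14, 18, 22, 26, 30
Σfm = 27×10 + 36×14 + 25×18 + 16×22 + 22×26 + 12×30 = 2508
n = Σf = 138
Mean = 2508 / 138 = 18.1739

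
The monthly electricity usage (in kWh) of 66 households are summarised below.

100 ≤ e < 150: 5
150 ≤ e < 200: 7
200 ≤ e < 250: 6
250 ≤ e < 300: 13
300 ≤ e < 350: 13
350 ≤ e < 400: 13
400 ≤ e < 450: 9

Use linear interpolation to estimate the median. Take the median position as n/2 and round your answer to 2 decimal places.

307.69

Cumulative frequencies: 5, 12, 18, 31, 44, 57, 66
n = 66; position = n/2 = 33.
This falls in the class 300 ≤ e < 350: L = 300, F = 31, f = 13, h = 50.
Median ≈ 300 + ((33 − 31) / 13) × 50 = 307.6923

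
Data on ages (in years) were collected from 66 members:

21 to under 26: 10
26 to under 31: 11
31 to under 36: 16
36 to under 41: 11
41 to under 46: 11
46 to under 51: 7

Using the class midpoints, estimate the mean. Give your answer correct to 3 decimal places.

Midpoints: 23.5, 28.5, 33.5, 38.5, 43.5, 48.5
Σfm = 10×23.5 + 11×28.5 + 16×33.5 + 11×38.5 + 11×43.5 + 7×48.5 = 2326
n = Σf = 66
Mean = 2326 / 66 = 35.2424

35.242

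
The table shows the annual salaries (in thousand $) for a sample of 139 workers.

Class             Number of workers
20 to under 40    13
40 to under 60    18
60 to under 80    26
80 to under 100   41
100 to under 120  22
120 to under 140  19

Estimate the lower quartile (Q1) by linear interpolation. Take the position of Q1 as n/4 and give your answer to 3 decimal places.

Cumulative frequencies: 13, 31, 57, 98, 120, 139
n = 139; position = n/4 = 34.75.
This falls in the class 60 to under 80: L = 60, F = 31, f = 26, h = 20.
Lower quartile ≈ 60 + ((34.75 − 31) / 26) × 20 = 62.8846

62.885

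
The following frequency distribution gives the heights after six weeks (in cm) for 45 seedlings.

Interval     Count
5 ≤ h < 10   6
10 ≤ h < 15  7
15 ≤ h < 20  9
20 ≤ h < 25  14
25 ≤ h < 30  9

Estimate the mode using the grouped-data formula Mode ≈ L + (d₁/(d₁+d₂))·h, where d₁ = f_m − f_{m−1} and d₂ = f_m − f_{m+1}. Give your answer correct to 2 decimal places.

22.50

Modal class: 20 ≤ h < 25 (highest frequency 14).
d₁ = 14 − 9 = 5, d₂ = 14 − 9 = 5
Mode ≈ 20 + (5/(5+5)) × 5 = 20 + 2.5000 = 22.5000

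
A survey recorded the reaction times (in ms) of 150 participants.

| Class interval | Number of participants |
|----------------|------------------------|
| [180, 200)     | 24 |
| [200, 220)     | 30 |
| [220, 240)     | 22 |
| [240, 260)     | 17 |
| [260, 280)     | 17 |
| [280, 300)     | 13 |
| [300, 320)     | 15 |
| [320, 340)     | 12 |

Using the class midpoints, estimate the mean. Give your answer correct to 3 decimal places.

247.600

Midpoints: 190, 210, 230, 250, 270, 290, 310, 330
Σfm = 24×190 + 30×210 + 22×230 + 17×250 + 17×270 + 13×290 + 15×310 + 12×330 = 37140
n = Σf = 150
Mean = 37140 / 150 = 247.6000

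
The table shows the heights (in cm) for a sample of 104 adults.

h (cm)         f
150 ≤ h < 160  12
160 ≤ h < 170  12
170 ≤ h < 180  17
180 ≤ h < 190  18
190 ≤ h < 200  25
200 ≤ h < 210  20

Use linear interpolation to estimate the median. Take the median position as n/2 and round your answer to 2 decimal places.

186.11

Cumulative frequencies: 12, 24, 41, 59, 84, 104
n = 104; position = n/2 = 52.
This falls in the class 180 ≤ h < 190: L = 180, F = 41, f = 18, h = 10.
Median ≈ 180 + ((52 − 41) / 18) × 10 = 186.1111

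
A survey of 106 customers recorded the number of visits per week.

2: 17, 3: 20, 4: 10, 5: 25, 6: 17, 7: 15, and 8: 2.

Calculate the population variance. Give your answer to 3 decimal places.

2.984

Values: 2, 3, 4, 5, 6, 7, 8
n = 106, Σfx = 482, mean = 4.5472
Σfx² = 2508
Σf(x − x̄)² = Σfx² − (Σfx)²/n = 2508 − 482²/106 = 316.2642
Population variance = 316.2642 / 106 = 2.9836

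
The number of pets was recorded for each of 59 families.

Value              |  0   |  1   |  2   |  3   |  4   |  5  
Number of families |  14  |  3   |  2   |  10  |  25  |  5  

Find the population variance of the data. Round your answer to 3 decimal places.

Values: 0, 1, 2, 3, 4, 5
n = 59, Σfx = 162, mean = 2.7458
Σfx² = 626
Σf(x − x̄)² = Σfx² − (Σfx)²/n = 626 − 162²/59 = 181.1864
Population variance = 181.1864 / 59 = 3.0710

3.071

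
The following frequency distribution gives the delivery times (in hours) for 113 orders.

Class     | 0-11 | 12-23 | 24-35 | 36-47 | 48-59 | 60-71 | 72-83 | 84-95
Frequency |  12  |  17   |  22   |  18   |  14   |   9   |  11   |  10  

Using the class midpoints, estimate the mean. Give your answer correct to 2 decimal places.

Midpoints: 5.5, 17.5, 29.5, 41.5, 53.5, 65.5, 77.5, 89.5
Σfm = 12×5.5 + 17×17.5 + 22×29.5 + 18×41.5 + 14×53.5 + 9×65.5 + 11×77.5 + 10×89.5 = 4845.5
n = Σf = 113
Mean = 4845.5 / 113 = 42.8805

42.88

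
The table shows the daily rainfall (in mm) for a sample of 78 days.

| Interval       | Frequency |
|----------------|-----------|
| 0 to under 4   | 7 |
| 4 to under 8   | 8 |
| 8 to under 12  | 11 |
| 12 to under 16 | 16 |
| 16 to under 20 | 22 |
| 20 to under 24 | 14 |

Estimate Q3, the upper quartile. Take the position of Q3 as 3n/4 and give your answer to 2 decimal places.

Cumulative frequencies: 7, 15, 26, 42, 64, 78
n = 78; position = 3n/4 = 58.5.
This falls in the class 16 to under 20: L = 16, F = 42, f = 22, h = 4.
Upper quartile ≈ 16 + ((58.5 − 42) / 22) × 4 = 19.0000

19.00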